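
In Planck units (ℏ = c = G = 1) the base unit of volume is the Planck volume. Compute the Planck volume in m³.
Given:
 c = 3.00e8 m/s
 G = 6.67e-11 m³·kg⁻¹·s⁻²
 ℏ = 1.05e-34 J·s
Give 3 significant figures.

4.18e-105 m³

V_P = (ℏG/c³)^(3/2)
  = √(1.75e-209)
  = 4.18e-105 m³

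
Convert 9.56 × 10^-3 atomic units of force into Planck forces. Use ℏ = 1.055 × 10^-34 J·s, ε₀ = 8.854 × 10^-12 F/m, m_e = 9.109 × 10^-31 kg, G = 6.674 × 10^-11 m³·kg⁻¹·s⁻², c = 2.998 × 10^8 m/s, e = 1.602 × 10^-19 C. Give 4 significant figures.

6.492 × 10^-54

atomic unit of force: F_au = E_h/a₀ = m_e²e⁶/((4πε₀)³ℏ⁴) = 8.220 × 10^-8 N
Planck force: F_P = c⁴/G = 1.210 × 10^44 N
9.56 × 10^-3 × 8.220 × 10^-8 / 1.210 × 10^44 = 6.492 × 10^-54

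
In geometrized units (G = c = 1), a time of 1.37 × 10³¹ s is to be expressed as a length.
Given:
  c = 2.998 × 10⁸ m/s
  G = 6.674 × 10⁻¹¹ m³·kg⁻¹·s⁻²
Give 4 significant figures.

4.107 × 10³⁹ m

Time → length via c.
1.37 × 10³¹ s × (c) = 4.107 × 10³⁹ m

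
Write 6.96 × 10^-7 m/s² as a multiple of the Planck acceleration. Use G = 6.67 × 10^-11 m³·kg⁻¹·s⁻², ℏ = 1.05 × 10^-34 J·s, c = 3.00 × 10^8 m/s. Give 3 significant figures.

1.25 × 10^-58

Planck acceleration: a_P = √(c⁷/(ℏG)) = 5.59 × 10^51 m/s².
6.96 × 10^-7 / 5.59 × 10^51 = 1.25 × 10^-58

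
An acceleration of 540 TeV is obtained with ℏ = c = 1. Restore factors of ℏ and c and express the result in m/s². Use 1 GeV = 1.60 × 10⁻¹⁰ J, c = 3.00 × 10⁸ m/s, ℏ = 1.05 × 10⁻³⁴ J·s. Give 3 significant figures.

2.47 × 10³⁸ m/s²

Acceleration is [L]/[T]² = c·[E]/ℏ.
1 GeV → c/ℏ × (1 GeV in J) = 4.57 × 10³² m/s².
Convert the energy scale: 540 TeV = 5.40 × 10⁵ GeV.
Result: 5.40 × 10⁵ × 4.57 × 10³² = 2.47 × 10³⁸ m/s².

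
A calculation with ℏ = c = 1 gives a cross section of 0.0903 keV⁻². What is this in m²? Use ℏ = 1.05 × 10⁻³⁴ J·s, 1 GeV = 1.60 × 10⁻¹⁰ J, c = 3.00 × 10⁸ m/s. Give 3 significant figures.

Area is [L]² = [E]⁻²·(ℏc)²; restore (ℏc)².
1 GeV⁻² → (ℏc)² × (1 GeV in J)⁻² = 3.88 × 10⁻³² m².
Convert the energy scale: 0.0903 keV⁻² = 9.03 × 10¹⁰ GeV⁻².
Result: 9.03 × 10¹⁰ × 3.88 × 10⁻³² = 3.50 × 10⁻²¹ m².

3.50 × 10⁻²¹ m²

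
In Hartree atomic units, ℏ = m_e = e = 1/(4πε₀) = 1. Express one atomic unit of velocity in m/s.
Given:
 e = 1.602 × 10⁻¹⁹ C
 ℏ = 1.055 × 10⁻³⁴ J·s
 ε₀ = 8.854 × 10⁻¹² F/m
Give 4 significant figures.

2.186 × 10⁶ m/s

The unique combination of the constants set to 1 with dimensions of velocity is v_au = e²/(4πε₀ℏ).
  = 2.566 × 10⁻³⁸ / 1.174 × 10⁻⁴⁴
  = 2.186 × 10⁶ m/s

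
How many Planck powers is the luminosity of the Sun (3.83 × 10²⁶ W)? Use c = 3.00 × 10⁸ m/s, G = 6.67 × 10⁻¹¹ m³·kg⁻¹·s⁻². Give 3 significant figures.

1.05 × 10⁻²⁶

Planck power: P_P = c⁵/G = 3.64 × 10⁵² W.
3.83 × 10²⁶ / 3.64 × 10⁵² = 1.05 × 10⁻²⁶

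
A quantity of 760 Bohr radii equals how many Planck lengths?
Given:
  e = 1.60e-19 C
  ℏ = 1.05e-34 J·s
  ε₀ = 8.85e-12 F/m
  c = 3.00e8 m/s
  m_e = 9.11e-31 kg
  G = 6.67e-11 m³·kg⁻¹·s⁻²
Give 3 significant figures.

Bohr radius: a₀ = 4πε₀ℏ²/(m_e e²) = 5.26e-11 m
Planck length: ℓ_P = √(ℏG/c³) = 1.61e-35 m
760 × 5.26e-11 / 1.61e-35 = 2.48e27

2.48e27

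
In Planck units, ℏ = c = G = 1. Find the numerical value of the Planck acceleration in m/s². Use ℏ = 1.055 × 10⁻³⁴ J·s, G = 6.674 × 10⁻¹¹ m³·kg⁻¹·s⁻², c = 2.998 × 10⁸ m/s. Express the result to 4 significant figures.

5.560 × 10⁵¹ m/s²

Dimensional analysis gives a_P = √(c⁷/(ℏG)).
  = √(3.092 × 10¹⁰³)
  = 5.560 × 10⁵¹ m/s²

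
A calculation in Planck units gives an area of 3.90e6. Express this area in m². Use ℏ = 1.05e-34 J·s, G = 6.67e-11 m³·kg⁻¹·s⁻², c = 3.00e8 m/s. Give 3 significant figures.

1.01e-63 m²

One Planck area: A_P = ℏG/c³ = 2.59e-70 m².
3.90e6 × 2.59e-70 m² = 1.01e-63 m²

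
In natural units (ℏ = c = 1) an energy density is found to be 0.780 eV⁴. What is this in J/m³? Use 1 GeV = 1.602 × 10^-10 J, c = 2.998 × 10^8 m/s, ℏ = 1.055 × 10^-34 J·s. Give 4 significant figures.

16.24 J/m³

[E]/[L]³ = [E]⁴/(ℏc)³; restore (ℏc)⁻³.
1 GeV⁴ → 1/(ℏc)³ × (1 GeV in J)⁴ = 2.082 × 10^37 J/m³.
Convert the energy scale: 0.780 eV⁴ = 7.80 × 10^-37 GeV⁴.
Result: 7.80 × 10^-37 × 2.082 × 10^37 = 16.24 J/m³.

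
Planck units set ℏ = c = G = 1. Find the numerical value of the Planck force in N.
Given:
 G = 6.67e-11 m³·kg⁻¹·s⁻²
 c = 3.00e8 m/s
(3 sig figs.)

From ℏ = c = G = 1 the force scale is F_P = c⁴/G.
  = 8.10e33 / 6.67e-11
  = 1.21e44 N

1.21e44 N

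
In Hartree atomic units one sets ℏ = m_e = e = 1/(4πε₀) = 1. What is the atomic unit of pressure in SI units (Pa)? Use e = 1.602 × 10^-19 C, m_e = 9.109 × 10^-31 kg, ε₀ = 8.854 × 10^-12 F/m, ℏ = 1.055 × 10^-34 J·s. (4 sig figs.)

P_au = E_h/a₀³ = m_e⁴e¹⁰/((4πε₀)⁵ℏ⁸)
E_h = 4.354 × 10^-18 J
a₀ = 5.297 × 10^-11 m
E_h/a₀³ = 2.929 × 10^13 Pa

2.929 × 10^13 Pa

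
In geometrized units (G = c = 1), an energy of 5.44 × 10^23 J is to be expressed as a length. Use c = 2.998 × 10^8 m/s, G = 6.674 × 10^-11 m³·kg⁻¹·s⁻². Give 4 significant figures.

4.494 × 10^-21 m

Energy → length via G/c⁴.
5.44 × 10^23 J × (G/c⁴) = 4.494 × 10^-21 m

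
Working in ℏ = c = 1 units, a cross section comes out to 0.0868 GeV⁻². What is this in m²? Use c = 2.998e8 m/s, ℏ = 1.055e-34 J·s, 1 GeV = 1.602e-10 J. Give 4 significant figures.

3.383e-33 m²

Area is [L]² = [E]⁻²·(ℏc)²; restore (ℏc)².
1 GeV⁻² → (ℏc)² × (1 GeV in J)⁻² = 3.898e-32 m².
Result: 0.0868 × 3.898e-32 = 3.383e-33 m².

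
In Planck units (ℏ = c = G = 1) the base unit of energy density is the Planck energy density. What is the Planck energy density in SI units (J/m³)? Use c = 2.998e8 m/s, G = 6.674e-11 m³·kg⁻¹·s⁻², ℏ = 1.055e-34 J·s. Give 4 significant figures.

u_P = c⁷/(ℏG²)
  = 2.177e59 / 4.699e-55
  = 4.632e113 J/m³

4.632e113 J/m³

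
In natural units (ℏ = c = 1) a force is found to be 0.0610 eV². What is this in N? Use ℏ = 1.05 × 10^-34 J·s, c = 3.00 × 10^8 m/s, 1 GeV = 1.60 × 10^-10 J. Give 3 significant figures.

4.96 × 10^-14 N

Force is [E]/[L] = [E]²/(ℏc); restore (ℏc)⁻¹.
1 GeV² → 1/(ℏc) × (1 GeV in J)² = 8.13 × 10^5 N.
Convert the energy scale: 0.0610 eV² = 6.10 × 10^-20 GeV².
Result: 6.10 × 10^-20 × 8.13 × 10^5 = 4.96 × 10^-14 N.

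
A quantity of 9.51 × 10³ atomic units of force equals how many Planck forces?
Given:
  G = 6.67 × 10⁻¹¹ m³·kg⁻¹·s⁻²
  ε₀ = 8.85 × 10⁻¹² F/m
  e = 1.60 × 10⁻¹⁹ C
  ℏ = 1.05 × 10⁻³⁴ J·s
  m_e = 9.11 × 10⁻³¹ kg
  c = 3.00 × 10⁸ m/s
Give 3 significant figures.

6.52 × 10⁻⁴⁸

atomic unit of force: F_au = E_h/a₀ = m_e²e⁶/((4πε₀)³ℏ⁴) = 8.33 × 10⁻⁸ N
Planck force: F_P = c⁴/G = 1.21 × 10⁴⁴ N
9.51 × 10³ × 8.33 × 10⁻⁸ / 1.21 × 10⁴⁴ = 6.52 × 10⁻⁴⁸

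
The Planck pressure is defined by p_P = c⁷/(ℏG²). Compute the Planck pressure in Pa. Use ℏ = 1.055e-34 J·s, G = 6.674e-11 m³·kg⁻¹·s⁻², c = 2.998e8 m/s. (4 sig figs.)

p_P = c⁷/(ℏG²)
  = 2.177e59 / 4.699e-55
  = 4.632e113 Pa

4.632e113 Pa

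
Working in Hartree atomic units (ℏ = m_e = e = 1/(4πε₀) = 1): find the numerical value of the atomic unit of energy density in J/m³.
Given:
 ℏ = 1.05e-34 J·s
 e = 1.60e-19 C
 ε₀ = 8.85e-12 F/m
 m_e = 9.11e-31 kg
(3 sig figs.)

From ℏ = m_e = e = 1/(4πε₀) = 1 the energy density scale is u_au = E_h/a₀³ = m_e⁴e¹⁰/((4πε₀)⁵ℏ⁸).
E_h = 4.38e-18 J
a₀ = 5.26e-11 m
E_h/a₀³ = 3.01e13 J/m³

3.01e13 J/m³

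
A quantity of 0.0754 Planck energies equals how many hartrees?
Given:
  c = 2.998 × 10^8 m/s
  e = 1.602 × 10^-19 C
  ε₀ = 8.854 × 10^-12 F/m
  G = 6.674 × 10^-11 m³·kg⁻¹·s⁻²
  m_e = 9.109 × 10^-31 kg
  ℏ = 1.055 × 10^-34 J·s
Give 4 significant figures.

Planck energy: E_P = √(ℏc⁵/G) = 1.957 × 10^9 J
hartree: E_h = m_e e⁴/(4πε₀ℏ)² = 4.354 × 10^-18 J
0.0754 × 1.957 × 10^9 / 4.354 × 10^-18 = 3.388 × 10^25

3.388 × 10^25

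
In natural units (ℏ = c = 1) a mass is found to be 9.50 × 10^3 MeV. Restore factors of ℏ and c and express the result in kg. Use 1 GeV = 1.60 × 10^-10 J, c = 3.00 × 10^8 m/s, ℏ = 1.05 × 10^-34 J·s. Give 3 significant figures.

Mass is [E]/c²; divide by c².
1 GeV → 1/c² × (1 GeV in J) = 1.78 × 10^-27 kg.
Convert the energy scale: 9.50 × 10^3 MeV = 9.50 GeV.
Result: 9.50 × 1.78 × 10^-27 = 1.69 × 10^-26 kg.

1.69 × 10^-26 kg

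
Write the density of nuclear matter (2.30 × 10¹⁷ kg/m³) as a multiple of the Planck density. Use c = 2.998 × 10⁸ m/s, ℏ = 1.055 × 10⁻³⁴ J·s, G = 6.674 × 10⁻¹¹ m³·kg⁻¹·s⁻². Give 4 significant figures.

4.463 × 10⁻⁸⁰

Planck density: ρ_P = c⁵/(ℏG²) = 5.154 × 10⁹⁶ kg/m³.
2.30 × 10¹⁷ / 5.154 × 10⁹⁶ = 4.463 × 10⁻⁸⁰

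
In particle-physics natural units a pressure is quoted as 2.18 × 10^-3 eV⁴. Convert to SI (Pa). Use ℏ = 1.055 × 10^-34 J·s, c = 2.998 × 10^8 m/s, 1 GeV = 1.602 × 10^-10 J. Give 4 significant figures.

Pressure is [E]/[L]³ = [E]⁴/(ℏc)³.
1 GeV⁴ → 1/(ℏc)³ × (1 GeV in J)⁴ = 2.082 × 10^37 Pa.
Convert the energy scale: 2.18 × 10^-3 eV⁴ = 2.18 × 10^-39 GeV⁴.
Result: 2.18 × 10^-39 × 2.082 × 10^37 = 0.04538 Pa.

0.04538 Pa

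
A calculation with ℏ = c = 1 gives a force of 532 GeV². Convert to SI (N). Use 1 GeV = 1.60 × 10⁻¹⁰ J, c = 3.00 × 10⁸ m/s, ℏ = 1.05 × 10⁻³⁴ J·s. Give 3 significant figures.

4.32 × 10⁸ N

Force is [E]/[L] = [E]²/(ℏc); restore (ℏc)⁻¹.
1 GeV² → 1/(ℏc) × (1 GeV in J)² = 8.13 × 10⁵ N.
Result: 532 × 8.13 × 10⁵ = 4.32 × 10⁸ N.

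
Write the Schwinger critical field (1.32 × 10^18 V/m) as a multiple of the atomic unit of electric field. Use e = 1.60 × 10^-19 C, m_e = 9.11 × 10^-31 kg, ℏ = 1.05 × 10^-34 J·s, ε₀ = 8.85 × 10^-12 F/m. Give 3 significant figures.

atomic unit of electric field: E_au = E_h/(e a₀) = m_e²e⁵/((4πε₀)³ℏ⁴) = 5.20 × 10^11 V/m.
1.32 × 10^18 / 5.20 × 10^11 = 2.54 × 10^6

2.54 × 10^6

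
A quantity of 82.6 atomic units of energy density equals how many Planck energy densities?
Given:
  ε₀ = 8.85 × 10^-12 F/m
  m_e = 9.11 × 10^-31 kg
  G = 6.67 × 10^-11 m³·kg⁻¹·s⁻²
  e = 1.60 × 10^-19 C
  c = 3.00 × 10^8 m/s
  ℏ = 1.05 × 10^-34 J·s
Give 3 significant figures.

atomic unit of energy density: u_au = E_h/a₀³ = m_e⁴e¹⁰/((4πε₀)⁵ℏ⁸) = 3.01 × 10^13 J/m³
Planck energy density: u_P = c⁷/(ℏG²) = 4.68 × 10^113 J/m³
82.6 × 3.01 × 10^13 / 4.68 × 10^113 = 5.32 × 10^-99

5.32 × 10^-99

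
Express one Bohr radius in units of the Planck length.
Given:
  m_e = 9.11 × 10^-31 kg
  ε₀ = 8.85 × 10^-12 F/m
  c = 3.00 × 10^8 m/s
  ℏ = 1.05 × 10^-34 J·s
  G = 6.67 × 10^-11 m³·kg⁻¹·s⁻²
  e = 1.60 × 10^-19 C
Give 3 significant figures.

Bohr radius: a₀ = 4πε₀ℏ²/(m_e e²) = 5.26 × 10^-11 m
Planck length: ℓ_P = √(ℏG/c³) = 1.61 × 10^-35 m
ratio = 5.26 × 10^-11 / 1.61 × 10^-35 = 3.26 × 10^24

3.26 × 10^24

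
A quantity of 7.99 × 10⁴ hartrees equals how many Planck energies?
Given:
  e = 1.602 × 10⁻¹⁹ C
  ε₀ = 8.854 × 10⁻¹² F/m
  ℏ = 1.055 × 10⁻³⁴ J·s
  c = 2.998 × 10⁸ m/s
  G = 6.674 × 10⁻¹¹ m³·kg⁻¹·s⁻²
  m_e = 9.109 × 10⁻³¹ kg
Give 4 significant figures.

1.778 × 10⁻²²

hartree: E_h = m_e e⁴/(4πε₀ℏ)² = 4.354 × 10⁻¹⁸ J
Planck energy: E_P = √(ℏc⁵/G) = 1.957 × 10⁹ J
7.99 × 10⁴ × 4.354 × 10⁻¹⁸ / 1.957 × 10⁹ = 1.778 × 10⁻²²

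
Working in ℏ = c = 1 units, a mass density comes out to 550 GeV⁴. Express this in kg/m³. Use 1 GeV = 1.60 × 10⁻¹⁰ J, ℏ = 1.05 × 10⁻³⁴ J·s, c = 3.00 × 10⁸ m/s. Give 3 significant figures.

1.28 × 10²³ kg/m³

Mass density is [E]/(c²[L]³) = [E]⁴/(ℏ³c⁵).
1 GeV⁴ → 1/(ℏ³c⁵) × (1 GeV in J)⁴ = 2.33 × 10²⁰ kg/m³.
Result: 550 × 2.33 × 10²⁰ = 1.28 × 10²³ kg/m³.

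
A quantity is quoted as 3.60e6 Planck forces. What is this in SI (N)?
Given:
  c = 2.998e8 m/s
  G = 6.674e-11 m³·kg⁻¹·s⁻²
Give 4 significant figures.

4.358e50 N

One Planck force: F_P = c⁴/G = 1.210e44 N.
3.60e6 × 1.210e44 N = 4.358e50 N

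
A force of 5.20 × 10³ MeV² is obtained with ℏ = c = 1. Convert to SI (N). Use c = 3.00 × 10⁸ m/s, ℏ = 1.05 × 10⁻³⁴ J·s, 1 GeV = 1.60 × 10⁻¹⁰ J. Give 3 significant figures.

4.23 × 10³ N

Force is [E]/[L] = [E]²/(ℏc); restore (ℏc)⁻¹.
1 GeV² → 1/(ℏc) × (1 GeV in J)² = 8.13 × 10⁵ N.
Convert the energy scale: 5.20 × 10³ MeV² = 5.20 × 10⁻³ GeV².
Result: 5.20 × 10⁻³ × 8.13 × 10⁵ = 4.23 × 10³ N.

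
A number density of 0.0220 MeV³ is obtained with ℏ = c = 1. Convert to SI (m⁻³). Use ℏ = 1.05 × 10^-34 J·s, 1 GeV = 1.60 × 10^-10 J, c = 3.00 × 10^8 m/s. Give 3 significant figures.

Number density is [L]⁻³ = [E]³/(ℏc)³.
1 GeV³ → 1/(ℏc)³ × (1 GeV in J)³ = 1.31 × 10^47 m⁻³.
Convert the energy scale: 0.0220 MeV³ = 2.20 × 10^-11 GeV³.
Result: 2.20 × 10^-11 × 1.31 × 10^47 = 2.88 × 10^36 m⁻³.

2.88 × 10^36 m⁻³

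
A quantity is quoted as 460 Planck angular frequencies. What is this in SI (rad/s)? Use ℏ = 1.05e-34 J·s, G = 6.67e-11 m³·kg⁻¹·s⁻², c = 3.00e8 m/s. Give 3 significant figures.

One Planck angular frequency: ω_P = √(c⁵/(ℏG)) = 1.86e43 rad/s.
460 × 1.86e43 rad/s = 8.57e45 rad/s

8.57e45 rad/s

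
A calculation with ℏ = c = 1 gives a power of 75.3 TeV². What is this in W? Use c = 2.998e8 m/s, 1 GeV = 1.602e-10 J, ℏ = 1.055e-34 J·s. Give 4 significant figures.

1.832e22 W

Power is [E]/[T] = [E]²/ℏ.
1 GeV² → 1/ℏ × (1 GeV in J)² = 2.433e14 W.
Convert the energy scale: 75.3 TeV² = 7.53e7 GeV².
Result: 7.53e7 × 2.433e14 = 1.832e22 W.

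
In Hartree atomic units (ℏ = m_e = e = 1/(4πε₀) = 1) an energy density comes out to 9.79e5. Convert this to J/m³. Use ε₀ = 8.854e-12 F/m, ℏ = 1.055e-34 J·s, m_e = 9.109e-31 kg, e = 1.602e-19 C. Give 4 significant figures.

One atomic unit of energy density: u_au = E_h/a₀³ = m_e⁴e¹⁰/((4πε₀)⁵ℏ⁸) = 2.929e13 J/m³.
9.79e5 × 2.929e13 J/m³ = 2.868e19 J/m³

2.868e19 J/m³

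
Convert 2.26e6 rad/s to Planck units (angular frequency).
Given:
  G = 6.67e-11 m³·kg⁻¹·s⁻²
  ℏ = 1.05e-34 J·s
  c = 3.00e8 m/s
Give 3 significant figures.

Planck angular frequency: ω_P = √(c⁵/(ℏG)) = 1.86e43 rad/s.
2.26e6 / 1.86e43 = 1.21e-37

1.21e-37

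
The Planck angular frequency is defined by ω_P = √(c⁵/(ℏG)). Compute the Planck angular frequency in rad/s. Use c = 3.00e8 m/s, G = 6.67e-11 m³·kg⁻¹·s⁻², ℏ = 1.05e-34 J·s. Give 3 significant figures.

ω_P = √(c⁵/(ℏG))
  = √(3.47e86)
  = 1.86e43 rad/s

1.86e43 rad/s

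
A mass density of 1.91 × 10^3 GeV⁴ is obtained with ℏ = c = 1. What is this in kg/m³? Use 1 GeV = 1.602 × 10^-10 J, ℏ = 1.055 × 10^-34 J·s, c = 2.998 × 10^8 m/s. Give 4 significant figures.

4.424 × 10^23 kg/m³

Mass density is [E]/(c²[L]³) = [E]⁴/(ℏ³c⁵).
1 GeV⁴ → 1/(ℏ³c⁵) × (1 GeV in J)⁴ = 2.316 × 10^20 kg/m³.
Result: 1.91 × 10^3 × 2.316 × 10^20 = 4.424 × 10^23 kg/m³.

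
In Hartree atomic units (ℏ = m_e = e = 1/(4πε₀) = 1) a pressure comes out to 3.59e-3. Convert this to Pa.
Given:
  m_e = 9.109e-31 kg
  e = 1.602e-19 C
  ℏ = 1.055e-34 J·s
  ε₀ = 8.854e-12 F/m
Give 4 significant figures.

1.052e11 Pa

One atomic unit of pressure: P_au = E_h/a₀³ = m_e⁴e¹⁰/((4πε₀)⁵ℏ⁸) = 2.929e13 Pa.
3.59e-3 × 2.929e13 Pa = 1.052e11 Pa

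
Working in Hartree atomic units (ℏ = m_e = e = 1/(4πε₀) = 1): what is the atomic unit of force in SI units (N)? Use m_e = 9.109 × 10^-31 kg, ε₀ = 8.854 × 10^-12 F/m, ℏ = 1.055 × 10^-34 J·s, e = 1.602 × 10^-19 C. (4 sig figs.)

8.220 × 10^-8 N

From ℏ = m_e = e = 1/(4πε₀) = 1 the force scale is F_au = E_h/a₀ = m_e²e⁶/((4πε₀)³ℏ⁴).
E_h = 4.354 × 10^-18 J
a₀ = 5.297 × 10^-11 m
E_h/a₀ = 8.220 × 10^-8 N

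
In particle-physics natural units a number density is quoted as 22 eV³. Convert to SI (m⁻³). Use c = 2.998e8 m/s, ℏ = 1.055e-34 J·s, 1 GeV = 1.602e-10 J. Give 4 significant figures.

Number density is [L]⁻³ = [E]³/(ℏc)³.
1 GeV³ → 1/(ℏc)³ × (1 GeV in J)³ = 1.299e47 m⁻³.
Convert the energy scale: 22 eV³ = 2.20e-26 GeV³.
Result: 2.20e-26 × 1.299e47 = 2.859e21 m⁻³.

2.859e21 m⁻³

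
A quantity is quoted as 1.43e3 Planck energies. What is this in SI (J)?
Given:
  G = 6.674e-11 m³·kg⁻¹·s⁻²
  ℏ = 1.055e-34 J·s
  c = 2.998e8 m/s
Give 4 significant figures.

One Planck energy: E_P = √(ℏc⁵/G) = 1.957e9 J.
1.43e3 × 1.957e9 J = 2.798e12 J

2.798e12 J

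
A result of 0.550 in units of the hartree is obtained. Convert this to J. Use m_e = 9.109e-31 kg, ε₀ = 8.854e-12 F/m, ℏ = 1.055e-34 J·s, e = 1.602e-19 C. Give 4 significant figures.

2.395e-18 J

One hartree: E_h = m_e e⁴/(4πε₀ℏ)² = 4.354e-18 J.
0.550 × 4.354e-18 J = 2.395e-18 J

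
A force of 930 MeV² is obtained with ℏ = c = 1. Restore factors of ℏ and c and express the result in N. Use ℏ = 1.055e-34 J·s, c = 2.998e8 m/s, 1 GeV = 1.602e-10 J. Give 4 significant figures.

754.6 N

Force is [E]/[L] = [E]²/(ℏc); restore (ℏc)⁻¹.
1 GeV² → 1/(ℏc) × (1 GeV in J)² = 8.114e5 N.
Convert the energy scale: 930 MeV² = 9.30e-4 GeV².
Result: 9.30e-4 × 8.114e5 = 754.6 N.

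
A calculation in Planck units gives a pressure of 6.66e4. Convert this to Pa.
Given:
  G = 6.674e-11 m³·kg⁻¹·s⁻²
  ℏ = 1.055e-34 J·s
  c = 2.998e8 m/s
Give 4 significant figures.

One Planck pressure: p_P = c⁷/(ℏG²) = 4.632e113 Pa.
6.66e4 × 4.632e113 Pa = 3.085e118 Pa

3.085e118 Pa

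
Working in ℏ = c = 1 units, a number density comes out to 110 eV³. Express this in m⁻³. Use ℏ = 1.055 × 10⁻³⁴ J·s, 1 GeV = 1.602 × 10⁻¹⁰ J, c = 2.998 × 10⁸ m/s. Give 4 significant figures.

1.429 × 10²² m⁻³

Number density is [L]⁻³ = [E]³/(ℏc)³.
1 GeV³ → 1/(ℏc)³ × (1 GeV in J)³ = 1.299 × 10⁴⁷ m⁻³.
Convert the energy scale: 110 eV³ = 1.10 × 10⁻²⁵ GeV³.
Result: 1.10 × 10⁻²⁵ × 1.299 × 10⁴⁷ = 1.429 × 10²² m⁻³.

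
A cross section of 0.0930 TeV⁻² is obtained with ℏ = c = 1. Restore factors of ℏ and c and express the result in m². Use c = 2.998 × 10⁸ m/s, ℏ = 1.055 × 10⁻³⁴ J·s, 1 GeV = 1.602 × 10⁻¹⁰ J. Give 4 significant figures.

Area is [L]² = [E]⁻²·(ℏc)²; restore (ℏc)².
1 GeV⁻² → (ℏc)² × (1 GeV in J)⁻² = 3.898 × 10⁻³² m².
Convert the energy scale: 0.0930 TeV⁻² = 9.30 × 10⁻⁸ GeV⁻².
Result: 9.30 × 10⁻⁸ × 3.898 × 10⁻³² = 3.625 × 10⁻³⁹ m².

3.625 × 10⁻³⁹ m²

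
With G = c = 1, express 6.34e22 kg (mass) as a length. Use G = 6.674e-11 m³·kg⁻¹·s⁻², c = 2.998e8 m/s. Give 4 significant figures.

4.708e-5 m

In G = c = 1 units mass has dimensions of length; the conversion factor is G/c².
6.34e22 kg × (G/c²) = 4.708e-5 m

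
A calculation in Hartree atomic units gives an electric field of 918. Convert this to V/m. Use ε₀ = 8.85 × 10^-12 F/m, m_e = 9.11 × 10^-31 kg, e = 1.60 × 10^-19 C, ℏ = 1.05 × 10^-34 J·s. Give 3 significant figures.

One atomic unit of electric field: E_au = E_h/(e a₀) = m_e²e⁵/((4πε₀)³ℏ⁴) = 5.20 × 10^11 V/m.
918 × 5.20 × 10^11 V/m = 4.78 × 10^14 V/m

4.78 × 10^14 V/m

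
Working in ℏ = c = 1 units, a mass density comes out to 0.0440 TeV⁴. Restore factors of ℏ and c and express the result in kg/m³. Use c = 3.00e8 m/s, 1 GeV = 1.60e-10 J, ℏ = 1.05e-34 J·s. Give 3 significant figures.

1.03e31 kg/m³

Mass density is [E]/(c²[L]³) = [E]⁴/(ℏ³c⁵).
1 GeV⁴ → 1/(ℏ³c⁵) × (1 GeV in J)⁴ = 2.33e20 kg/m³.
Convert the energy scale: 0.0440 TeV⁴ = 4.40e10 GeV⁴.
Result: 4.40e10 × 2.33e20 = 1.03e31 kg/m³.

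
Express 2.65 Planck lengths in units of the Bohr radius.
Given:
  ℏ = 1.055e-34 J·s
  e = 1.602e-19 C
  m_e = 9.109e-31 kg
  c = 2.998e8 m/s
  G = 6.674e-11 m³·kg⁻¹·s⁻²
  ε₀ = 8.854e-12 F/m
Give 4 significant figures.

Planck length: ℓ_P = √(ℏG/c³) = 1.616e-35 m
Bohr radius: a₀ = 4πε₀ℏ²/(m_e e²) = 5.297e-11 m
2.65 × 1.616e-35 / 5.297e-11 = 8.086e-25

8.086e-25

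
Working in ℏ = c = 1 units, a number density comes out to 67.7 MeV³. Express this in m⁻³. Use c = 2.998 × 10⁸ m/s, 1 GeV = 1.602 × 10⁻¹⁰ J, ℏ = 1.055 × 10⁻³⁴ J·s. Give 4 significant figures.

Number density is [L]⁻³ = [E]³/(ℏc)³.
1 GeV³ → 1/(ℏc)³ × (1 GeV in J)³ = 1.299 × 10⁴⁷ m⁻³.
Convert the energy scale: 67.7 MeV³ = 6.77 × 10⁻⁸ GeV³.
Result: 6.77 × 10⁻⁸ × 1.299 × 10⁴⁷ = 8.797 × 10³⁹ m⁻³.

8.797 × 10³⁹ m⁻³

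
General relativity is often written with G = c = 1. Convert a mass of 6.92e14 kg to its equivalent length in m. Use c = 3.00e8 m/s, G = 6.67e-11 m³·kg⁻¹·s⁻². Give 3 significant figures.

5.13e-13 m

In G = c = 1 units mass has dimensions of length; the conversion factor is G/c².
6.92e14 kg × (G/c²) = 5.13e-13 m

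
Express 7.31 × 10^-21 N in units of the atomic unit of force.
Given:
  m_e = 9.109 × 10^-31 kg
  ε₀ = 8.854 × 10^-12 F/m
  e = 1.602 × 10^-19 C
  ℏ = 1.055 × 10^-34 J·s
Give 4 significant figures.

8.893 × 10^-14

atomic unit of force: F_au = E_h/a₀ = m_e²e⁶/((4πε₀)³ℏ⁴) = 8.220 × 10^-8 N.
7.31 × 10^-21 / 8.220 × 10^-8 = 8.893 × 10^-14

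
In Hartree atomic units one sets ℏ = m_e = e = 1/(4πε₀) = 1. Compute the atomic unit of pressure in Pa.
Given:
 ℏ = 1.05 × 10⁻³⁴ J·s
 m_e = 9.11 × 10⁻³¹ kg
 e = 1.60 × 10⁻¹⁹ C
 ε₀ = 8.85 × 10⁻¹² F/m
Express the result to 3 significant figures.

P_au = E_h/a₀³ = m_e⁴e¹⁰/((4πε₀)⁵ℏ⁸)
E_h = 4.38 × 10⁻¹⁸ J
a₀ = 5.26 × 10⁻¹¹ m
E_h/a₀³ = 3.01 × 10¹³ Pa

3.01 × 10¹³ Pa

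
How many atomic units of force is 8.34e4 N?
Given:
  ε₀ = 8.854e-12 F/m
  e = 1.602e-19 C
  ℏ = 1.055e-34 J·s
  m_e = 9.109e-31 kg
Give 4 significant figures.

1.015e12

atomic unit of force: F_au = E_h/a₀ = m_e²e⁶/((4πε₀)³ℏ⁴) = 8.220e-8 N.
8.34e4 / 8.220e-8 = 1.015e12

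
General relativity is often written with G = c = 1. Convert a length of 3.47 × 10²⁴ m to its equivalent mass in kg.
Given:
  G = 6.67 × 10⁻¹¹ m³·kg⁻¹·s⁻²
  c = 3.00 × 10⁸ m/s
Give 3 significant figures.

Length → mass via c²/G.
3.47 × 10²⁴ m × (c²/G) = 4.68 × 10⁵¹ kg

4.68 × 10⁵¹ kg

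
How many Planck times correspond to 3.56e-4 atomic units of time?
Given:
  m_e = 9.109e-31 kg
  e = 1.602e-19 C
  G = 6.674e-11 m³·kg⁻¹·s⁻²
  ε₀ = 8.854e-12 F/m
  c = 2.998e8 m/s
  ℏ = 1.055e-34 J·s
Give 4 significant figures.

1.600e23

atomic unit of time: τ_au = (4πε₀)²ℏ³/(m_e e⁴) = 2.423e-17 s
Planck time: t_P = √(ℏG/c⁵) = 5.392e-44 s
3.56e-4 × 2.423e-17 / 5.392e-44 = 1.600e23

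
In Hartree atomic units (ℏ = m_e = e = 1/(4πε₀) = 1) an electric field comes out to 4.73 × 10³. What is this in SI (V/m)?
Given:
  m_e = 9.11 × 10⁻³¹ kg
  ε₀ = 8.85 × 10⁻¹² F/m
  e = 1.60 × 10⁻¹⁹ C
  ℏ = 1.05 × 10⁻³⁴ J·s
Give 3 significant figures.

One atomic unit of electric field: E_au = E_h/(e a₀) = m_e²e⁵/((4πε₀)³ℏ⁴) = 5.20 × 10¹¹ V/m.
4.73 × 10³ × 5.20 × 10¹¹ V/m = 2.46 × 10¹⁵ V/m

2.46 × 10¹⁵ V/m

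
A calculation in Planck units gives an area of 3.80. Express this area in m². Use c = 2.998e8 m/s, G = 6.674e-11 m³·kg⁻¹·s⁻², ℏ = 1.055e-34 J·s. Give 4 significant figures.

One Planck area: A_P = ℏG/c³ = 2.613e-70 m².
3.80 × 2.613e-70 m² = 9.929e-70 m²

9.929e-70 m²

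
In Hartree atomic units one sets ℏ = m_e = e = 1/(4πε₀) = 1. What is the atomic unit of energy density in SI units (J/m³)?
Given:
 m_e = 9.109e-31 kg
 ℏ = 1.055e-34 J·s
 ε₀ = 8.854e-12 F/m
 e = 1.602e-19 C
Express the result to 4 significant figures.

2.929e13 J/m³

u_au = E_h/a₀³ = m_e⁴e¹⁰/((4πε₀)⁵ℏ⁸)
E_h = 4.354e-18 J
a₀ = 5.297e-11 m
E_h/a₀³ = 2.929e13 J/m³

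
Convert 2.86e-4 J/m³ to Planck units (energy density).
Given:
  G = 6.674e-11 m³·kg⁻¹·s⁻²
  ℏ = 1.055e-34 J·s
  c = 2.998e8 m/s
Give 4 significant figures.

Planck energy density: u_P = c⁷/(ℏG²) = 4.632e113 J/m³.
2.86e-4 / 4.632e113 = 6.174e-118

6.174e-118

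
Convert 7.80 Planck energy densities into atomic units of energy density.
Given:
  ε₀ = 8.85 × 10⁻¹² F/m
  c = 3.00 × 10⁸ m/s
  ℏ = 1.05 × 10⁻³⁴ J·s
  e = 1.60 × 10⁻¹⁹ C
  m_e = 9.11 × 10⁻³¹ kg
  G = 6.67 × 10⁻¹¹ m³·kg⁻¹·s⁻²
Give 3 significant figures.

1.21 × 10¹⁰¹

Planck energy density: u_P = c⁷/(ℏG²) = 4.68 × 10¹¹³ J/m³
atomic unit of energy density: u_au = E_h/a₀³ = m_e⁴e¹⁰/((4πε₀)⁵ℏ⁸) = 3.01 × 10¹³ J/m³
7.80 × 4.68 × 10¹¹³ / 3.01 × 10¹³ = 1.21 × 10¹⁰¹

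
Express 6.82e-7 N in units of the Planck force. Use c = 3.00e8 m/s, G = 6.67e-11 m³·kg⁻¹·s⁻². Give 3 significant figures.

Planck force: F_P = c⁴/G = 1.21e44 N.
6.82e-7 / 1.21e44 = 5.62e-51

5.62e-51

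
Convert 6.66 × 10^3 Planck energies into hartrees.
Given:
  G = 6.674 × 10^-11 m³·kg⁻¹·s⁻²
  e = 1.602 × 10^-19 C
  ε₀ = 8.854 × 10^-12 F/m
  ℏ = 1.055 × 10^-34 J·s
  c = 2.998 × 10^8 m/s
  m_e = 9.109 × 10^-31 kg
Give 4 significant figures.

2.993 × 10^30

Planck energy: E_P = √(ℏc⁵/G) = 1.957 × 10^9 J
hartree: E_h = m_e e⁴/(4πε₀ℏ)² = 4.354 × 10^-18 J
6.66 × 10^3 × 1.957 × 10^9 / 4.354 × 10^-18 = 2.993 × 10^30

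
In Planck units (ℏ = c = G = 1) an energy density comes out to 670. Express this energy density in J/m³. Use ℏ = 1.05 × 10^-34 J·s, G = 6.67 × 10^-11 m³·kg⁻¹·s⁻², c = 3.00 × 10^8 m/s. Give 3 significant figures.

3.14 × 10^116 J/m³

One Planck energy density: u_P = c⁷/(ℏG²) = 4.68 × 10^113 J/m³.
670 × 4.68 × 10^113 J/m³ = 3.14 × 10^116 J/m³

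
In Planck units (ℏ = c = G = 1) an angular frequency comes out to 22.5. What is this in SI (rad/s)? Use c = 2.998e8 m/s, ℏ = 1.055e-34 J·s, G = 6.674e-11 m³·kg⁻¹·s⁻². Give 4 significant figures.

One Planck angular frequency: ω_P = √(c⁵/(ℏG)) = 1.855e43 rad/s.
22.5 × 1.855e43 rad/s = 4.173e44 rad/s

4.173e44 rad/s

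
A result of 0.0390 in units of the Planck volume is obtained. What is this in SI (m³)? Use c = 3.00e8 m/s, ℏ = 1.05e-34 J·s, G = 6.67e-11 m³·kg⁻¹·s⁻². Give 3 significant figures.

One Planck volume: V_P = (ℏG/c³)^(3/2) = 4.18e-105 m³.
0.0390 × 4.18e-105 m³ = 1.63e-106 m³

1.63e-106 m³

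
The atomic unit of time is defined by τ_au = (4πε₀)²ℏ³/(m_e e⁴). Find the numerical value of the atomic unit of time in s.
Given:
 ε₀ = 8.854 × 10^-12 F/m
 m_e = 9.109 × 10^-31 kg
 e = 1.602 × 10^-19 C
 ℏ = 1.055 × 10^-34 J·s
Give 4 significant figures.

τ_au = (4πε₀)²ℏ³/(m_e e⁴)
E_h = 4.354 × 10^-18 J
ℏ/E_h = 2.423 × 10^-17 s

2.423 × 10^-17 s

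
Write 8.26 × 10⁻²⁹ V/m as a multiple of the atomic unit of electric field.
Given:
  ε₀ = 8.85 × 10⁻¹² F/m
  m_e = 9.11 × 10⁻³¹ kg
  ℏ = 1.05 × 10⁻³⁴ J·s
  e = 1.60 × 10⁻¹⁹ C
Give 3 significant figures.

1.59 × 10⁻⁴⁰

atomic unit of electric field: E_au = E_h/(e a₀) = m_e²e⁵/((4πε₀)³ℏ⁴) = 5.20 × 10¹¹ V/m.
8.26 × 10⁻²⁹ / 5.20 × 10¹¹ = 1.59 × 10⁻⁴⁰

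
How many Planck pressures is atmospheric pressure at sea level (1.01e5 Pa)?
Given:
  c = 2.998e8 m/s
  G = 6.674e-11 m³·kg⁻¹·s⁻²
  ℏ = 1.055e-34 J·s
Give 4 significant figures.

2.180e-109

Planck pressure: p_P = c⁷/(ℏG²) = 4.632e113 Pa.
1.01e5 / 4.632e113 = 2.180e-109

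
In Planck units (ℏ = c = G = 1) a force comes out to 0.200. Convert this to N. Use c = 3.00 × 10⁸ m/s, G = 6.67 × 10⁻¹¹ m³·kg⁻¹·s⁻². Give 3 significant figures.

One Planck force: F_P = c⁴/G = 1.21 × 10⁴⁴ N.
0.200 × 1.21 × 10⁴⁴ N = 2.43 × 10⁴³ N

2.43 × 10⁴³ N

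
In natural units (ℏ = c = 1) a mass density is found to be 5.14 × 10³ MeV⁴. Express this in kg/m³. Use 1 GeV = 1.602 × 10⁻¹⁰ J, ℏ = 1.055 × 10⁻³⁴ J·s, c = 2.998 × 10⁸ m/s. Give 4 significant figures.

1.190 × 10¹² kg/m³

Mass density is [E]/(c²[L]³) = [E]⁴/(ℏ³c⁵).
1 GeV⁴ → 1/(ℏ³c⁵) × (1 GeV in J)⁴ = 2.316 × 10²⁰ kg/m³.
Convert the energy scale: 5.14 × 10³ MeV⁴ = 5.14 × 10⁻⁹ GeV⁴.
Result: 5.14 × 10⁻⁹ × 2.316 × 10²⁰ = 1.190 × 10¹² kg/m³.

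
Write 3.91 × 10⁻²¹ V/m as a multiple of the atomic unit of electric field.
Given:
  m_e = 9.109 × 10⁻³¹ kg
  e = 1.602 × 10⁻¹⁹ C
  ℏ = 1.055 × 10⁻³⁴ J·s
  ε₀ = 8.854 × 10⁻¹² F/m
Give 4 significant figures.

7.620 × 10⁻³³

atomic unit of electric field: E_au = E_h/(e a₀) = m_e²e⁵/((4πε₀)³ℏ⁴) = 5.131 × 10¹¹ V/m.
3.91 × 10⁻²¹ / 5.131 × 10¹¹ = 7.620 × 10⁻³³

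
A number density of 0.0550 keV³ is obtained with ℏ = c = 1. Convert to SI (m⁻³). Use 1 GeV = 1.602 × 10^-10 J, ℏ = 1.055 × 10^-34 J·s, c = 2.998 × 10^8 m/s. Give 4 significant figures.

7.147 × 10^27 m⁻³

Number density is [L]⁻³ = [E]³/(ℏc)³.
1 GeV³ → 1/(ℏc)³ × (1 GeV in J)³ = 1.299 × 10^47 m⁻³.
Convert the energy scale: 0.0550 keV³ = 5.50 × 10^-20 GeV³.
Result: 5.50 × 10^-20 × 1.299 × 10^47 = 7.147 × 10^27 m⁻³.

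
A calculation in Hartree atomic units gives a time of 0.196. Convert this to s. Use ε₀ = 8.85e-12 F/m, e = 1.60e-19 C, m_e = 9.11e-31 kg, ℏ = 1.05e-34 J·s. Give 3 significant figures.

One atomic unit of time: τ_au = (4πε₀)²ℏ³/(m_e e⁴) = 2.40e-17 s.
0.196 × 2.40e-17 s = 4.70e-18 s

4.70e-18 s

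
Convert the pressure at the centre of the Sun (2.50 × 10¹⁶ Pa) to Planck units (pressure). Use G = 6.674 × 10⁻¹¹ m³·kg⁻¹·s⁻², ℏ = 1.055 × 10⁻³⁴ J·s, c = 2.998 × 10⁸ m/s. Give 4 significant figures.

5.397 × 10⁻⁹⁸

Planck pressure: p_P = c⁷/(ℏG²) = 4.632 × 10¹¹³ Pa.
2.50 × 10¹⁶ / 4.632 × 10¹¹³ = 5.397 × 10⁻⁹⁸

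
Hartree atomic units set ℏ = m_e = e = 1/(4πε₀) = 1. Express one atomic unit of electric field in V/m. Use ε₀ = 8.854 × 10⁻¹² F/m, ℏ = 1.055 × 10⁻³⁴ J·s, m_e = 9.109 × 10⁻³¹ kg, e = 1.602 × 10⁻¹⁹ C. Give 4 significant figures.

5.131 × 10¹¹ V/m

Dimensional analysis gives E_au = E_h/(e a₀) = m_e²e⁵/((4πε₀)³ℏ⁴).
E_h = 4.354 × 10⁻¹⁸ J
a₀ = 5.297 × 10⁻¹¹ m
E_h/(e·a₀) = 5.131 × 10¹¹ V/m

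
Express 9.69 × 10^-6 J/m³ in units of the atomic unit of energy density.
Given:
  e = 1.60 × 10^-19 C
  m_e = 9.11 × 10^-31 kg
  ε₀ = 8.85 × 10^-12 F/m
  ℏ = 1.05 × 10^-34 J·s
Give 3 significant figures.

3.22 × 10^-19

atomic unit of energy density: u_au = E_h/a₀³ = m_e⁴e¹⁰/((4πε₀)⁵ℏ⁸) = 3.01 × 10^13 J/m³.
9.69 × 10^-6 / 3.01 × 10^13 = 3.22 × 10^-19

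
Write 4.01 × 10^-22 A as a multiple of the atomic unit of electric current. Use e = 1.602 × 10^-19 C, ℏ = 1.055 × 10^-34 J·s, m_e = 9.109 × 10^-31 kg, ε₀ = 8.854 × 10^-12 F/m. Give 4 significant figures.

atomic unit of electric current: I_au = e E_h/ℏ = m_e e⁵/((4πε₀)²ℏ³) = 6.612 × 10^-3 A.
4.01 × 10^-22 / 6.612 × 10^-3 = 6.065 × 10^-20

6.065 × 10^-20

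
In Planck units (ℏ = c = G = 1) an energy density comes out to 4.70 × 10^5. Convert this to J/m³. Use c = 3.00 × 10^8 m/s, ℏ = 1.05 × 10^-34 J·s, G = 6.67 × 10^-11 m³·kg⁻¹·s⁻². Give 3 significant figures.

2.20 × 10^119 J/m³

One Planck energy density: u_P = c⁷/(ℏG²) = 4.68 × 10^113 J/m³.
4.70 × 10^5 × 4.68 × 10^113 J/m³ = 2.20 × 10^119 J/m³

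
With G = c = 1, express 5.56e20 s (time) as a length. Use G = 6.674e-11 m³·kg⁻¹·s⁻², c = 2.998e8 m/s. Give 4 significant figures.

1.667e29 m

Time → length via c.
5.56e20 s × (c) = 1.667e29 m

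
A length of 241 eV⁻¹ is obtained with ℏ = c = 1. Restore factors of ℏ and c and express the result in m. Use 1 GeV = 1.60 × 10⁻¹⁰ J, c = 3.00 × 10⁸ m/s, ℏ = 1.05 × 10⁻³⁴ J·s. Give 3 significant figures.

4.74 × 10⁻⁵ m

A length is [E]⁻¹ in ℏ=c=1; restore one factor of ℏc.
1 GeV⁻¹ → ℏc × (1 GeV in J)⁻¹ = 1.97 × 10⁻¹⁶ m.
Convert the energy scale: 241 eV⁻¹ = 2.41 × 10¹¹ GeV⁻¹.
Result: 2.41 × 10¹¹ × 1.97 × 10⁻¹⁶ = 4.74 × 10⁻⁵ m.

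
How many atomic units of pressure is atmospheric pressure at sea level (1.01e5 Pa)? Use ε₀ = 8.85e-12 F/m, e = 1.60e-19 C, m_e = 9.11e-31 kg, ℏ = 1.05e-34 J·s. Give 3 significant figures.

atomic unit of pressure: P_au = E_h/a₀³ = m_e⁴e¹⁰/((4πε₀)⁵ℏ⁸) = 3.01e13 Pa.
1.01e5 / 3.01e13 = 3.35e-9

3.35e-9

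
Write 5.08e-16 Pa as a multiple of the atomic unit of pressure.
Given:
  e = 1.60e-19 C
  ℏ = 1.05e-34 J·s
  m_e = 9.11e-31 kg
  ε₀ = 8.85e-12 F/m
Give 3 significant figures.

atomic unit of pressure: P_au = E_h/a₀³ = m_e⁴e¹⁰/((4πε₀)⁵ℏ⁸) = 3.01e13 Pa.
5.08e-16 / 3.01e13 = 1.69e-29

1.69e-29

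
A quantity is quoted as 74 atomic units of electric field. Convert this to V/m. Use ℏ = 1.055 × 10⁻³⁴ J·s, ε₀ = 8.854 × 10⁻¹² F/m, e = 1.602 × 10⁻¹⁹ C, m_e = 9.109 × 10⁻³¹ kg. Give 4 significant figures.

3.797 × 10¹³ V/m

One atomic unit of electric field: E_au = E_h/(e a₀) = m_e²e⁵/((4πε₀)³ℏ⁴) = 5.131 × 10¹¹ V/m.
74 × 5.131 × 10¹¹ V/m = 3.797 × 10¹³ V/m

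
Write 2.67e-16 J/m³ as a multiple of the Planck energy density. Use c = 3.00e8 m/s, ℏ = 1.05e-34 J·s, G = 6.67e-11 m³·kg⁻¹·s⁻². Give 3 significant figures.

Planck energy density: u_P = c⁷/(ℏG²) = 4.68e113 J/m³.
2.67e-16 / 4.68e113 = 5.70e-130

5.70e-130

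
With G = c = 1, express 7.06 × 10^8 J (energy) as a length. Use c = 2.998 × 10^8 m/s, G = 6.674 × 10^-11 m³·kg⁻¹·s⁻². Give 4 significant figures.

5.833 × 10^-36 m

Energy → length via G/c⁴.
7.06 × 10^8 J × (G/c⁴) = 5.833 × 10^-36 m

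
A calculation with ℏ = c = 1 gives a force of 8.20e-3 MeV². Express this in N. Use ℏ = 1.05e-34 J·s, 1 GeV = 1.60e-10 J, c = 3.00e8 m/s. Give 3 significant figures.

Force is [E]/[L] = [E]²/(ℏc); restore (ℏc)⁻¹.
1 GeV² → 1/(ℏc) × (1 GeV in J)² = 8.13e5 N.
Convert the energy scale: 8.20e-3 MeV² = 8.20e-9 GeV².
Result: 8.20e-9 × 8.13e5 = 6.66e-3 N.

6.66e-3 N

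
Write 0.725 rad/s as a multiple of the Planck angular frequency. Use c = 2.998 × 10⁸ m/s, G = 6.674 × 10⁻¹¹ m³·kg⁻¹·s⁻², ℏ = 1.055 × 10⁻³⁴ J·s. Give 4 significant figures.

3.909 × 10⁻⁴⁴

Planck angular frequency: ω_P = √(c⁵/(ℏG)) = 1.855 × 10⁴³ rad/s.
0.725 / 1.855 × 10⁴³ = 3.909 × 10⁻⁴⁴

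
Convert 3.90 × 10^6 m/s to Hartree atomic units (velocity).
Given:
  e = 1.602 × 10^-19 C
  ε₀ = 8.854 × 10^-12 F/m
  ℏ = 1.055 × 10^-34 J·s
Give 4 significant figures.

atomic unit of velocity: v_au = e²/(4πε₀ℏ) = 2.186 × 10^6 m/s.
3.90 × 10^6 / 2.186 × 10^6 = 1.784

1.784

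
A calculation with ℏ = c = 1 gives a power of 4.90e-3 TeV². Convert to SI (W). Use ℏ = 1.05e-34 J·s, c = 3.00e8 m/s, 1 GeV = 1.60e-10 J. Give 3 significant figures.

1.19e18 W

Power is [E]/[T] = [E]²/ℏ.
1 GeV² → 1/ℏ × (1 GeV in J)² = 2.44e14 W.
Convert the energy scale: 4.90e-3 TeV² = 4.90e3 GeV².
Result: 4.90e3 × 2.44e14 = 1.19e18 W.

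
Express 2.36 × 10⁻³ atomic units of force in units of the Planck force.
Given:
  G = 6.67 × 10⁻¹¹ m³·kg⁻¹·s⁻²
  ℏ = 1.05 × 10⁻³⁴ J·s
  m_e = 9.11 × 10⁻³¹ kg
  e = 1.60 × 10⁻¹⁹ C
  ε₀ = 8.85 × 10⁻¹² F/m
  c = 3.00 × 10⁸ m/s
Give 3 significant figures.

atomic unit of force: F_au = E_h/a₀ = m_e²e⁶/((4πε₀)³ℏ⁴) = 8.33 × 10⁻⁸ N
Planck force: F_P = c⁴/G = 1.21 × 10⁴⁴ N
2.36 × 10⁻³ × 8.33 × 10⁻⁸ / 1.21 × 10⁴⁴ = 1.62 × 10⁻⁵⁴

1.62 × 10⁻⁵⁴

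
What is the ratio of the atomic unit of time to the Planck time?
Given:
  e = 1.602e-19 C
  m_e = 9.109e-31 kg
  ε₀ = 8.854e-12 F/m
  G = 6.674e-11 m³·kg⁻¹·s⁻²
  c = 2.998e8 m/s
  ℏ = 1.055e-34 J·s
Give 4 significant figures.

4.494e26

atomic unit of time: τ_au = (4πε₀)²ℏ³/(m_e e⁴) = 2.423e-17 s
Planck time: t_P = √(ℏG/c⁵) = 5.392e-44 s
ratio = 2.423e-17 / 5.392e-44 = 4.494e26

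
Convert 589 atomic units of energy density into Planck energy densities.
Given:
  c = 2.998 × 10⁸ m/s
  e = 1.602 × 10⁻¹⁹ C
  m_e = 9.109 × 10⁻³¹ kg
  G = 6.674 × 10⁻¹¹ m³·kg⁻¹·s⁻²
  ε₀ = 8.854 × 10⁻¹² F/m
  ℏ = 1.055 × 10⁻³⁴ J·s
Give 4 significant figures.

atomic unit of energy density: u_au = E_h/a₀³ = m_e⁴e¹⁰/((4πε₀)⁵ℏ⁸) = 2.929 × 10¹³ J/m³
Planck energy density: u_P = c⁷/(ℏG²) = 4.632 × 10¹¹³ J/m³
589 × 2.929 × 10¹³ / 4.632 × 10¹¹³ = 3.724 × 10⁻⁹⁸

3.724 × 10⁻⁹⁸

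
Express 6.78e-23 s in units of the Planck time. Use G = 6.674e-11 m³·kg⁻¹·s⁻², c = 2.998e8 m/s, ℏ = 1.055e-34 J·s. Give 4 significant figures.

1.257e21

Planck time: t_P = √(ℏG/c⁵) = 5.392e-44 s.
6.78e-23 / 5.392e-44 = 1.257e21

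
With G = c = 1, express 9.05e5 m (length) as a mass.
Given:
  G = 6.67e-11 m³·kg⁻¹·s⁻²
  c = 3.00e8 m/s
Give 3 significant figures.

1.22e33 kg

Length → mass via c²/G.
9.05e5 m × (c²/G) = 1.22e33 kg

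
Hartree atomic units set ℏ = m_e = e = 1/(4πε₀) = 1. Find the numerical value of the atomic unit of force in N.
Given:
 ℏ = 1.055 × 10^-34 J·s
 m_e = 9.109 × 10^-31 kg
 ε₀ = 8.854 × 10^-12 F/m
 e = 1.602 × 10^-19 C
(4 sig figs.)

Dimensional analysis gives F_au = E_h/a₀ = m_e²e⁶/((4πε₀)³ℏ⁴).
E_h = 4.354 × 10^-18 J
a₀ = 5.297 × 10^-11 m
E_h/a₀ = 8.220 × 10^-8 N

8.220 × 10^-8 N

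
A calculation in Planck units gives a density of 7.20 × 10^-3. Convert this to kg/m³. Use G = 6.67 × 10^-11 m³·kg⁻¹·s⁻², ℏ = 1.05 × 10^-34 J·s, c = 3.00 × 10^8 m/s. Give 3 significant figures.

One Planck density: ρ_P = c⁵/(ℏG²) = 5.20 × 10^96 kg/m³.
7.20 × 10^-3 × 5.20 × 10^96 kg/m³ = 3.75 × 10^94 kg/m³

3.75 × 10^94 kg/m³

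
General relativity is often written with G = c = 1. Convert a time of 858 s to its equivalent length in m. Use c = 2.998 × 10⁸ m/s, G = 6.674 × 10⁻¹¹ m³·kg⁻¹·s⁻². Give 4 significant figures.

2.572 × 10¹¹ m

Time → length via c.
858 s × (c) = 2.572 × 10¹¹ m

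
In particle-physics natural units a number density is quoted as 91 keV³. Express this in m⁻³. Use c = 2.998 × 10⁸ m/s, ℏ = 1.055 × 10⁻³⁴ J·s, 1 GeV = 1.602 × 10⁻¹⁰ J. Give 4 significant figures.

Number density is [L]⁻³ = [E]³/(ℏc)³.
1 GeV³ → 1/(ℏc)³ × (1 GeV in J)³ = 1.299 × 10⁴⁷ m⁻³.
Convert the energy scale: 91 keV³ = 9.10 × 10⁻¹⁷ GeV³.
Result: 9.10 × 10⁻¹⁷ × 1.299 × 10⁴⁷ = 1.182 × 10³¹ m⁻³.

1.182 × 10³¹ m⁻³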